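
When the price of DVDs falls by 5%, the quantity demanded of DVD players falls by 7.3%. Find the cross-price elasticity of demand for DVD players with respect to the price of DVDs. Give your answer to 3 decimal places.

1.460

ε = (%ΔQ of DVD players) / (%ΔP of DVDs) = (-7.3%) / (-5%) ≈ 1.460.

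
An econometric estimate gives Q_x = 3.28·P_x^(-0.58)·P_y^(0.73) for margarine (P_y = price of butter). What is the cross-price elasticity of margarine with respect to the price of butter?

0.73

In a log-linear (constant-elasticity) demand function, the coefficient on the exponent of P_y is the cross-price elasticity.
ε = 0.73. Positive, so margarine and butter are substitutes.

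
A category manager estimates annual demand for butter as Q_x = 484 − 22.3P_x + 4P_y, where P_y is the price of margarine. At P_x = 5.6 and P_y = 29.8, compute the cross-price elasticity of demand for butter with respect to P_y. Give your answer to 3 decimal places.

0.249

At P_x = 5.6 and P_y = 29.8: Q_x = 478.32.
∂Q_x/∂P_y = 4.
ε = (∂Q_x/∂P_y)(P_y/Q_x) = 4 × (29.8/478.32) ≈ 0.249.
Since ε > 0, butter and margarine are substitutes.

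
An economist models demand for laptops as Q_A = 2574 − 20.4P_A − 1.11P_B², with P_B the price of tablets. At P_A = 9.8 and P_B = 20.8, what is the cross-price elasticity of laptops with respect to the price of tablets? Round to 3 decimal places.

At P_A = 9.8 and P_B = 20.8: Q_A = 1893.850.
∂Q_A/∂P_B = -2.22P_B = -2.22(20.8) = -46.1760.
ε = (∂Q_A/∂P_B)(P_B/Q_A) = -46.1760 × (20.8/1893.850) ≈ -0.507.
ε < 0: complements.

-0.507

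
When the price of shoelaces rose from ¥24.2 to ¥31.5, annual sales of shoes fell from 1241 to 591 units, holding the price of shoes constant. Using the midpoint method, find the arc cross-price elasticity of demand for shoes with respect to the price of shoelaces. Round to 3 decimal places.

-2.707

ΔQ_A = 591 − 1241 = -650; ΔP_B = 31.5 − 24.2 = 7.3.
Midpoints: Q̄_A = 916.0, P̄_B = 27.85.
ε = (ΔQ_A/Q̄_A)/(ΔP_B/P̄_B) = (-650/916.0)/(7.3/27.85) ≈ -2.707.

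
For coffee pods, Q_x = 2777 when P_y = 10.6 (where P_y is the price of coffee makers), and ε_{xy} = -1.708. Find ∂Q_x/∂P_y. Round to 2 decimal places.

-447.46

ε = (∂Q_x/∂P_y)·(P_y/Q_x) ⇒ ∂Q_x/∂P_y = ε·Q_x/P_y = -1.708 × 2777/10.6 ≈ -447.46.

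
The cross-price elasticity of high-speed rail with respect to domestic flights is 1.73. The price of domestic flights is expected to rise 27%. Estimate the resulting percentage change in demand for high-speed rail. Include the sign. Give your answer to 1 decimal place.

46.7%

%ΔQ ≈ ε × %ΔP of domestic flights = 1.73 × (27%) = 46.7%.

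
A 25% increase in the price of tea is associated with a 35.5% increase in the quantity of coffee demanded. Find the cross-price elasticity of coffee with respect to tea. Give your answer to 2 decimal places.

ε = (%ΔQ of coffee) / (%ΔP of tea) = (35.5%) / (25%) ≈ 1.42.
Positive cross-price elasticity: substitutes.

1.42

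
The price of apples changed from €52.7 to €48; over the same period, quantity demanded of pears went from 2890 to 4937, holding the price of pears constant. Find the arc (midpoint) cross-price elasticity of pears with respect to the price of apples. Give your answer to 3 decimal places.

ΔQ_A = 4937 − 2890 = 2047; ΔP_B = 48 − 52.7 = -4.7.
Midpoints: Q̄_A = 3913.5, P̄_B = 50.35.
ε = (ΔQ_A/Q̄_A)/(ΔP_B/P̄_B) = (2047/3913.5)/(-4.7/50.35) ≈ -5.603.
ε < 0: pears and apples are complements.

-5.603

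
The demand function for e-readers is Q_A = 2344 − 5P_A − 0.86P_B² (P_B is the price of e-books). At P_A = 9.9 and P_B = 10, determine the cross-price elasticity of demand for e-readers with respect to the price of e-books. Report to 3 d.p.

At P_A = 9.9 and P_B = 10: Q_A = 2208.5.
∂Q_A/∂P_B = -1.72P_B = -1.72(10) = -17.2000.
ε = (∂Q_A/∂P_B)(P_B/Q_A) = -17.2000 × (10/2208.5) ≈ -0.078.
ε < 0: complements.

-0.078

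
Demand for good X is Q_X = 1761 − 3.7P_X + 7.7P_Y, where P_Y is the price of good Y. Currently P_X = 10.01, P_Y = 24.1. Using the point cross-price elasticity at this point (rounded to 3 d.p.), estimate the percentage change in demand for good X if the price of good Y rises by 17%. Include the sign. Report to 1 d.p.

At P_X = 10.01, P_Y = 24.1: Q_X = 1909.533.
∂Q_X/∂P_Y = 7.7.
ε = (∂Q_X/∂P_Y)(P_Y/Q_X) = 7.7000 × 24.1/1909.533 ≈ 0.097.
%ΔQ_X ≈ ε × %ΔP_Y = 0.097 × (17%) = 1.6%.

1.6%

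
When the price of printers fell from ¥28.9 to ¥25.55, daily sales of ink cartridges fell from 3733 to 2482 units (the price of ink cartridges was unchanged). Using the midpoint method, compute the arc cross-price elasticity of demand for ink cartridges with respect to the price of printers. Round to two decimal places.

ΔQ_A = 2482 − 3733 = -1251; ΔP_B = 25.55 − 28.9 = -3.35.
Midpoints: Q̄_A = 3107.5, P̄_B = 27.23.
ε = (ΔQ_A/Q̄_A)/(ΔP_B/P̄_B) = (-1251/3107.5)/(-3.35/27.23) ≈ 3.27.
ε > 0: ink cartridges and printers are substitutes.

3.27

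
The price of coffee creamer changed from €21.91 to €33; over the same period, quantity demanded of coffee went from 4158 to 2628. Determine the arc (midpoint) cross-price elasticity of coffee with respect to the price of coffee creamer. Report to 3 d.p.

ΔQ_A = 2628 − 4158 = -1530; ΔP_B = 33 − 21.91 = 11.09.
Midpoints: Q̄_A = 3393.0, P̄_B = 27.45.
ε = (ΔQ_A/Q̄_A)/(ΔP_B/P̄_B) = (-1530/3393.0)/(11.09/27.45) ≈ -1.116.
ε < 0: coffee and coffee creamer are complements.

-1.116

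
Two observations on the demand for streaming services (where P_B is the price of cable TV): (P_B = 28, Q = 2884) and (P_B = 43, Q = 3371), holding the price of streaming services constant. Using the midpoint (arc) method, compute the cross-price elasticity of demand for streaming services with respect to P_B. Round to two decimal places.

ΔQ_A = 3371 − 2884 = 487; ΔP_B = 43 − 28 = 15.
Midpoints: Q̄_A = 3127.5, P̄_B = 35.50.
ε = (ΔQ_A/Q̄_A)/(ΔP_B/P̄_B) = (487/3127.5)/(15/35.50) ≈ 0.37.
ε > 0: streaming services and cable TV are substitutes.

0.37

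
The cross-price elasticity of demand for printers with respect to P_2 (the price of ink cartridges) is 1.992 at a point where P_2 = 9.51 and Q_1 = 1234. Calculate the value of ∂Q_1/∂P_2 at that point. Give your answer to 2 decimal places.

258.48

ε = (∂Q_1/∂P_2)·(P_2/Q_1) ⇒ ∂Q_1/∂P_2 = ε·Q_1/P_2 = 1.992 × 1234/9.51 ≈ 258.48.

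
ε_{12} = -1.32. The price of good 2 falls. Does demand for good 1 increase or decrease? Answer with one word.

ε < 0 and the price of good 2 falls, so the quantity of good 1 moves in the opposite direction: it increases.

increase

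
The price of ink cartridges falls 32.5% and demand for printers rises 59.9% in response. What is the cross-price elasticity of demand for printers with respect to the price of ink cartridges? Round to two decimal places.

-1.84

ε = (%ΔQ of printers) / (%ΔP of ink cartridges) = (59.9%) / (-32.5%) ≈ -1.84.
Negative cross-price elasticity: complements.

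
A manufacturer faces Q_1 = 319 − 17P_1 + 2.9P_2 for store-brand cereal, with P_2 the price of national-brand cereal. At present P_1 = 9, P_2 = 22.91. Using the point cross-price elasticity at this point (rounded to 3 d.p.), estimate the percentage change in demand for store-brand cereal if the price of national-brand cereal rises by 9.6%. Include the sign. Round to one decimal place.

At P_1 = 9, P_2 = 22.91: Q_1 = 232.439.
∂Q_1/∂P_2 = 2.9.
ε = (∂Q_1/∂P_2)(P_2/Q_1) = 2.9000 × 22.91/232.439 ≈ 0.286.
%ΔQ_1 ≈ ε × %ΔP_2 = 0.286 × (9.6%) = 2.7%.

2.7%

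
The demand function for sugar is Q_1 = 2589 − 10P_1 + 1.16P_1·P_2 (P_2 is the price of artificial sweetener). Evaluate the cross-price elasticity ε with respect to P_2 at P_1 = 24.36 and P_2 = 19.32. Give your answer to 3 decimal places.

0.189

At P_1 = 24.36 and P_2 = 19.32: Q_1 = 2891.337.
∂Q_1/∂P_2 = 1.16P_1 = 1.16(24.36) = 28.2576.
ε = (∂Q_1/∂P_2)(P_2/Q_1) = 28.2576 × (19.32/2891.337) ≈ 0.189.
ε > 0: substitutes.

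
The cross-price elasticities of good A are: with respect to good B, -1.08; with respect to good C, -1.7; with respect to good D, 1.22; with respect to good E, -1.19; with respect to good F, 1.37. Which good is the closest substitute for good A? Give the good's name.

good F

Substitutes have ε > 0. Among the positive values, 1.37 (good F) is largest.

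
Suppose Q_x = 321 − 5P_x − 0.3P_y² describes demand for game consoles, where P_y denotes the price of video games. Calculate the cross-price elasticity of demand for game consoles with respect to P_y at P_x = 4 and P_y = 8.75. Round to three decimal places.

At P_x = 4 and P_y = 8.75: Q_x = 278.031.
∂Q_x/∂P_y = -0.6P_y = -0.6(8.75) = -5.2500.
ε = (∂Q_x/∂P_y)(P_y/Q_x) = -5.2500 × (8.75/278.031) ≈ -0.165.

-0.165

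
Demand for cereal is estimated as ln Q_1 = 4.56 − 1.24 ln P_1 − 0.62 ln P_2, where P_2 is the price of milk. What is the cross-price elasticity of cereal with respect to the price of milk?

In a log-linear (constant-elasticity) demand function, the coefficient on ln P_2 is the cross-price elasticity.
ε = -0.62. Negative, so cereal and milk are complements.

-0.62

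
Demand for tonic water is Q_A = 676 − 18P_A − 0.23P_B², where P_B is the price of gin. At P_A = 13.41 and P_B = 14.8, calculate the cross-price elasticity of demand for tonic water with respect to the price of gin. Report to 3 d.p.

-0.262

At P_A = 13.41 and P_B = 14.8: Q_A = 384.241.
∂Q_A/∂P_B = -0.46P_B = -0.46(14.8) = -6.8080.
ε = (∂Q_A/∂P_B)(P_B/Q_A) = -6.8080 × (14.8/384.241) ≈ -0.262.
ε < 0: complements.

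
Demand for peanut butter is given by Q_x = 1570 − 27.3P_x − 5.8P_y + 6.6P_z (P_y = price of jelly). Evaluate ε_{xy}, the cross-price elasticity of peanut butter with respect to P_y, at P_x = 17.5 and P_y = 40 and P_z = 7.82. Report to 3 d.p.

At P_x = 17.5 and P_y = 40 and P_z = 7.82: Q_x = 911.862.
∂Q_x/∂P_y = -5.8.
ε = (∂Q_x/∂P_y)(P_y/Q_x) = -5.8 × (40/911.862) ≈ -0.254.
Since ε < 0, peanut butter and jelly are complements.

-0.254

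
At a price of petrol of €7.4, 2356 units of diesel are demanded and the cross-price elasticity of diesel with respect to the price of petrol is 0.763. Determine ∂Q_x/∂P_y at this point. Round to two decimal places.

242.92

ε = (∂Q_x/∂P_y)·(P_y/Q_x) ⇒ ∂Q_x/∂P_y = ε·Q_x/P_y = 0.763 × 2356/7.4 ≈ 242.92.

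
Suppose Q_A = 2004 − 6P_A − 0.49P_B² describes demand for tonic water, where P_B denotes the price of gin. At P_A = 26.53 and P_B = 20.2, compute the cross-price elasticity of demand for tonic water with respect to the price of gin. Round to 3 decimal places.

-0.243

At P_A = 26.53 and P_B = 20.2: Q_A = 1644.880.
∂Q_A/∂P_B = -0.98P_B = -0.98(20.2) = -19.7960.
ε = (∂Q_A/∂P_B)(P_B/Q_A) = -19.7960 × (20.2/1644.880) ≈ -0.243.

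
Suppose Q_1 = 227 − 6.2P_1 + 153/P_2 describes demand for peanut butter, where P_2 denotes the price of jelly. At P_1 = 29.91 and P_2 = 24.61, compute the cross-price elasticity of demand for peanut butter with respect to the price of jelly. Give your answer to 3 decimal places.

At P_1 = 29.91 and P_2 = 24.61: Q_1 = 47.775.
∂Q_1/∂P_2 = −153/P_2² = -0.2526.
ε = (∂Q_1/∂P_2)(P_2/Q_1) = -0.2526 × (24.61/47.775) ≈ -0.130.

-0.130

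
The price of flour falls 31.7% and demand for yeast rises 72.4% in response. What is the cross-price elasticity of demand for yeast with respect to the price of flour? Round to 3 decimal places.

ε = (%ΔQ of yeast) / (%ΔP of flour) = (72.4%) / (-31.7%) ≈ -2.284.
Negative cross-price elasticity: complements.

-2.284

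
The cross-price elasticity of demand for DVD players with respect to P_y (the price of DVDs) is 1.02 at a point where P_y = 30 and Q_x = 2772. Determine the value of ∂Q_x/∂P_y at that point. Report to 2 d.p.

94.25

ε = (∂Q_x/∂P_y)·(P_y/Q_x) ⇒ ∂Q_x/∂P_y = ε·Q_x/P_y = 1.02 × 2772/30 ≈ 94.25.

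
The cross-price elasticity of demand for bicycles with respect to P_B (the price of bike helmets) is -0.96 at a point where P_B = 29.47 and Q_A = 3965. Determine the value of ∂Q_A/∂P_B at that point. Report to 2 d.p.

-129.16

ε = (∂Q_A/∂P_B)·(P_B/Q_A) ⇒ ∂Q_A/∂P_B = ε·Q_A/P_B = -0.96 × 3965/29.47 ≈ -129.16.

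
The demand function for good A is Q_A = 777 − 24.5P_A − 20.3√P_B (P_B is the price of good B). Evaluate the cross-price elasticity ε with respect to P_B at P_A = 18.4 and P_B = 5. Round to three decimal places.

-0.081

At P_A = 18.4 and P_B = 5: Q_A = 280.808.
∂Q_A/∂P_B = -20.3/(2√P_B) = -20.3/(2√5) = -4.5392.
ε = (∂Q_A/∂P_B)(P_B/Q_A) = -4.5392 × (5/280.808) ≈ -0.081.
ε < 0: complements.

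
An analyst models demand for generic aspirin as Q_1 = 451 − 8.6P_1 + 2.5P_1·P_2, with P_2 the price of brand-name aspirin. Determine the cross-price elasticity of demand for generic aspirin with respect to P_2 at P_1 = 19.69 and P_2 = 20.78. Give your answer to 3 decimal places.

At P_1 = 19.69 and P_2 = 20.78: Q_1 = 1304.562.
∂Q_1/∂P_2 = 2.5P_1 = 2.5(19.69) = 49.2250.
ε = (∂Q_1/∂P_2)(P_2/Q_1) = 49.2250 × (20.78/1304.562) ≈ 0.784.

0.784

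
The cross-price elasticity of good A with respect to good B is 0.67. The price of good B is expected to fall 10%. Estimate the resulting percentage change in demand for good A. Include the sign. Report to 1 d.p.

-6.7%

%ΔQ ≈ ε × %ΔP of good B = 0.67 × (-10%) = -6.7%.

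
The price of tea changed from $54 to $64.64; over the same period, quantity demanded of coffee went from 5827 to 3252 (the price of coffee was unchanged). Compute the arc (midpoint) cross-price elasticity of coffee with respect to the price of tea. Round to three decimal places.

ΔQ_A = 3252 − 5827 = -2575; ΔP_B = 64.64 − 54 = 10.64.
Midpoints: Q̄_A = 4539.5, P̄_B = 59.32.
ε = (ΔQ_A/Q̄_A)/(ΔP_B/P̄_B) = (-2575/4539.5)/(10.64/59.32) ≈ -3.162.
ε < 0: coffee and tea are complements.

-3.162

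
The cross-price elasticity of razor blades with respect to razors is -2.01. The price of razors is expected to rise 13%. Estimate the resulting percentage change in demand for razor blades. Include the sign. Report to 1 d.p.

%ΔQ ≈ ε × %ΔP of razors = -2.01 × (13%) = -26.1%.
Demand for razor blades falls by about 26.1%.

-26.1%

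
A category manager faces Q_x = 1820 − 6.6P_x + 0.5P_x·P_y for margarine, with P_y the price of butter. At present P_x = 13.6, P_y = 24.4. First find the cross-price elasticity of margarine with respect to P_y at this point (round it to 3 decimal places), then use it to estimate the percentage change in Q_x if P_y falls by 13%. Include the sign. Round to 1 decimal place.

-1.1%

At P_x = 13.6, P_y = 24.4: Q_x = 1896.16.
∂Q_x/∂P_y = 0.5P_x = 6.8000.
ε = (∂Q_x/∂P_y)(P_y/Q_x) = 6.8000 × 24.4/1896.16 ≈ 0.088.
%ΔQ_x ≈ ε × %ΔP_y = 0.088 × (-13%) = -1.1%.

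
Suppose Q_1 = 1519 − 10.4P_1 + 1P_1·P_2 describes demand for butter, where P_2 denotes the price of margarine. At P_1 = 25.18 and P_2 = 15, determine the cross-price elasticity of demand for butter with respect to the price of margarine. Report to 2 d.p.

0.23

At P_1 = 25.18 and P_2 = 15: Q_1 = 1634.828.
∂Q_1/∂P_2 = 1P_1 = 1(25.18) = 25.1800.
ε = (∂Q_1/∂P_2)(P_2/Q_1) = 25.1800 × (15/1634.828) ≈ 0.23.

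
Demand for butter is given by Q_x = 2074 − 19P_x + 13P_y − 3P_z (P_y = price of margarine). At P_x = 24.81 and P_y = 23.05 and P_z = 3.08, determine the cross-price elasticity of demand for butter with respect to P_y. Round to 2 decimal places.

At P_x = 24.81 and P_y = 23.05 and P_z = 3.08: Q_x = 1893.02.
∂Q_x/∂P_y = 13.
ε = (∂Q_x/∂P_y)(P_y/Q_x) = 13 × (23.05/1893.02) ≈ 0.16.

0.16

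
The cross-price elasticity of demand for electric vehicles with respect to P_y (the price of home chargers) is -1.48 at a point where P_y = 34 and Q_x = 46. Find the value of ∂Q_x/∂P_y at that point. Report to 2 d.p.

ε = (∂Q_x/∂P_y)·(P_y/Q_x) ⇒ ∂Q_x/∂P_y = ε·Q_x/P_y = -1.48 × 46/34 ≈ -2.00.

-2.00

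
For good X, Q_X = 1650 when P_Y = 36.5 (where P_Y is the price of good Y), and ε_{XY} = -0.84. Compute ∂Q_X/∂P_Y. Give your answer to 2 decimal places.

-37.97

ε = (∂Q_X/∂P_Y)·(P_Y/Q_X) ⇒ ∂Q_X/∂P_Y = ε·Q_X/P_Y = -0.84 × 1650/36.5 ≈ -37.97.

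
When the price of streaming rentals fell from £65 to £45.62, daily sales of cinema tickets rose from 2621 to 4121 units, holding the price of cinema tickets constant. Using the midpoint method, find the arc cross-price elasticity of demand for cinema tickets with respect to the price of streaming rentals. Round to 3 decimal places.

ΔQ_A = 4121 − 2621 = 1500; ΔP_B = 45.62 − 65 = -19.38.
Midpoints: Q̄_A = 3371.0, P̄_B = 55.31.
ε = (ΔQ_A/Q̄_A)/(ΔP_B/P̄_B) = (1500/3371.0)/(-19.38/55.31) ≈ -1.270.
ε < 0: cinema tickets and streaming rentals are complements.

-1.270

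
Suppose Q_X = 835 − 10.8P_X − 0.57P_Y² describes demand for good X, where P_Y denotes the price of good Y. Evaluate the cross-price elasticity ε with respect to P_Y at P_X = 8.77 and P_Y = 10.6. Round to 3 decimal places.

-0.189

At P_X = 8.77 and P_Y = 10.6: Q_X = 676.239.
∂Q_X/∂P_Y = -1.14P_Y = -1.14(10.6) = -12.0840.
ε = (∂Q_X/∂P_Y)(P_Y/Q_X) = -12.0840 × (10.6/676.239) ≈ -0.189.
ε < 0: complements.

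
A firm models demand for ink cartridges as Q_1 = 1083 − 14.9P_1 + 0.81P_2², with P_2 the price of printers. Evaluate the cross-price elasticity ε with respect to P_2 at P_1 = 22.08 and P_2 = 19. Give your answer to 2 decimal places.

0.56

At P_1 = 22.08 and P_2 = 19: Q_1 = 1046.418.
∂Q_1/∂P_2 = 1.62P_2 = 1.62(19) = 30.7800.
ε = (∂Q_1/∂P_2)(P_2/Q_1) = 30.7800 × (19/1046.418) ≈ 0.56.
ε > 0: substitutes.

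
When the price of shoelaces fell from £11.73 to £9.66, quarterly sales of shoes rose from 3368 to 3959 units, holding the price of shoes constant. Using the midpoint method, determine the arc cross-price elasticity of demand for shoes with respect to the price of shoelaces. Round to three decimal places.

ΔQ_A = 3959 − 3368 = 591; ΔP_B = 9.66 − 11.73 = -2.07.
Midpoints: Q̄_A = 3663.5, P̄_B = 10.70.
ε = (ΔQ_A/Q̄_A)/(ΔP_B/P̄_B) = (591/3663.5)/(-2.07/10.70) ≈ -0.833.

-0.833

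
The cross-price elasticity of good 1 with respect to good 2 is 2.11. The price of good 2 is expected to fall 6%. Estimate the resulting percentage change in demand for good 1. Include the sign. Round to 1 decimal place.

%ΔQ ≈ ε × %ΔP of good 2 = 2.11 × (-6%) = -12.7%.
Demand for good 1 falls by about 12.7%.

-12.7%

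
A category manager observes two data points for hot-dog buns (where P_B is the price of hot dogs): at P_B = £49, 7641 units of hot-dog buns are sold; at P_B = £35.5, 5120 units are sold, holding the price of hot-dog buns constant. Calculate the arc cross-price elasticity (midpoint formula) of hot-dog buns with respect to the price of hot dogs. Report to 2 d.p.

1.24

ΔQ_A = 5120 − 7641 = -2521; ΔP_B = 35.5 − 49 = -13.5.
Midpoints: Q̄_A = 6380.5, P̄_B = 42.25.
ε = (ΔQ_A/Q̄_A)/(ΔP_B/P̄_B) = (-2521/6380.5)/(-13.5/42.25) ≈ 1.24.
ε > 0: hot-dog buns and hot dogs are substitutes.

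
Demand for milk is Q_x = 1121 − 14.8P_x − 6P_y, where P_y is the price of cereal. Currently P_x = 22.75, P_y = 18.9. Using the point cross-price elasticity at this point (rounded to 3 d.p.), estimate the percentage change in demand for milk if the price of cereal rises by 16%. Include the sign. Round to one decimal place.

-2.7%

At P_x = 22.75, P_y = 18.9: Q_x = 670.9.
∂Q_x/∂P_y = -6.
ε = (∂Q_x/∂P_y)(P_y/Q_x) = -6.0000 × 18.9/670.9 ≈ -0.169.
%ΔQ_x ≈ ε × %ΔP_y = -0.169 × (16%) = -2.7%.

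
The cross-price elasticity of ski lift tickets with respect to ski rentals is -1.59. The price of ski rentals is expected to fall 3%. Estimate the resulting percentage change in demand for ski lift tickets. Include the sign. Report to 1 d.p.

%ΔQ ≈ ε × %ΔP of ski rentals = -1.59 × (-3%) = 4.8%.
Demand for ski lift tickets rises by about 4.8%.

4.8%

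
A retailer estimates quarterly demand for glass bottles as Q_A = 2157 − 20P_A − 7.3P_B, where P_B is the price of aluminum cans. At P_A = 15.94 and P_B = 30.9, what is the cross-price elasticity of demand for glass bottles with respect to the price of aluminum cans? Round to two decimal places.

-0.14

At P_A = 15.94 and P_B = 30.9: Q_A = 1612.63.
∂Q_A/∂P_B = -7.3.
ε = (∂Q_A/∂P_B)(P_B/Q_A) = -7.3 × (30.9/1612.63) ≈ -0.14.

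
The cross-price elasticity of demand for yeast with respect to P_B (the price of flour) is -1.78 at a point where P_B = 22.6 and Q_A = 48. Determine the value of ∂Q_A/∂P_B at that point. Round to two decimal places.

ε = (∂Q_A/∂P_B)·(P_B/Q_A) ⇒ ∂Q_A/∂P_B = ε·Q_A/P_B = -1.78 × 48/22.6 ≈ -3.78.

-3.78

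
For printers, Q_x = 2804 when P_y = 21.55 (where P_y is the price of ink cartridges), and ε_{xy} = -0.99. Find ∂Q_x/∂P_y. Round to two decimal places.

ε = (∂Q_x/∂P_y)·(P_y/Q_x) ⇒ ∂Q_x/∂P_y = ε·Q_x/P_y = -0.99 × 2804/21.55 ≈ -128.81.

-128.81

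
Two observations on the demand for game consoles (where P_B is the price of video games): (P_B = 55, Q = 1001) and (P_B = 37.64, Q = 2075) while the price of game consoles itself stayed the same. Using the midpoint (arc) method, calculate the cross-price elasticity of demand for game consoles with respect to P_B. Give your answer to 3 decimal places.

ΔQ_A = 2075 − 1001 = 1074; ΔP_B = 37.64 − 55 = -17.36.
Midpoints: Q̄_A = 1538.0, P̄_B = 46.32.
ε = (ΔQ_A/Q̄_A)/(ΔP_B/P̄_B) = (1074/1538.0)/(-17.36/46.32) ≈ -1.863.

-1.863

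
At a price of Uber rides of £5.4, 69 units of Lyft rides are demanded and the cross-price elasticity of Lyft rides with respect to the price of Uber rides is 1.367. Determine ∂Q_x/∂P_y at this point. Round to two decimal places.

17.47

ε = (∂Q_x/∂P_y)·(P_y/Q_x) ⇒ ∂Q_x/∂P_y = ε·Q_x/P_y = 1.367 × 69/5.4 ≈ 17.47.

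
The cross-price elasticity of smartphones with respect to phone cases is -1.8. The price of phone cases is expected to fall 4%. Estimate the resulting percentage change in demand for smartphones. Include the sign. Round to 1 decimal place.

%ΔQ ≈ ε × %ΔP of phone cases = -1.8 × (-4%) = 7.2%.

7.2%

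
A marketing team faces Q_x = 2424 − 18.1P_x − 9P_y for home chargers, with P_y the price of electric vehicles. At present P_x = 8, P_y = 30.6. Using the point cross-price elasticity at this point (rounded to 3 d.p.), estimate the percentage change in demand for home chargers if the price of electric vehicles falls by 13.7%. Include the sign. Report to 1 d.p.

1.9%

At P_x = 8, P_y = 30.6: Q_x = 2003.8.
∂Q_x/∂P_y = -9.
ε = (∂Q_x/∂P_y)(P_y/Q_x) = -9.0000 × 30.6/2003.8 ≈ -0.137.
%ΔQ_x ≈ ε × %ΔP_y = -0.137 × (-13.7%) = 1.9%.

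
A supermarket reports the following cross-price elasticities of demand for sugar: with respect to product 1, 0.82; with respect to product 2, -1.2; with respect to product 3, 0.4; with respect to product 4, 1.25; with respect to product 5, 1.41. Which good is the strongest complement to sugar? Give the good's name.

product 2

Complements have ε < 0. The most negative value is -1.2 (product 2).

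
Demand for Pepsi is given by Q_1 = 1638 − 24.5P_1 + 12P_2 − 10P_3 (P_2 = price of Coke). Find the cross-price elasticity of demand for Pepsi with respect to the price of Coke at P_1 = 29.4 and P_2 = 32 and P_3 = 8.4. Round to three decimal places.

At P_1 = 29.4 and P_2 = 32 and P_3 = 8.4: Q_1 = 1217.7.
∂Q_1/∂P_2 = 12.
ε = (∂Q_1/∂P_2)(P_2/Q_1) = 12 × (32/1217.7) ≈ 0.315.

0.315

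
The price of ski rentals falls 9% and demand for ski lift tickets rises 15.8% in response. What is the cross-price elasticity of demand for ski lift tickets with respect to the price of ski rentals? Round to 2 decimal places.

ε = (%ΔQ of ski lift tickets) / (%ΔP of ski rentals) = (15.8%) / (-9%) ≈ -1.76.

-1.76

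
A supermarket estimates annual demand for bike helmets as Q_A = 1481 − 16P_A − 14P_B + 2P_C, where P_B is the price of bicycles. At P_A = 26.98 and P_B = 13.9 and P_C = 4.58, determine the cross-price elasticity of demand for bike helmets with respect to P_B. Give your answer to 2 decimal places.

At P_A = 26.98 and P_B = 13.9 and P_C = 4.58: Q_A = 863.88.
∂Q_A/∂P_B = -14.
ε = (∂Q_A/∂P_B)(P_B/Q_A) = -14 × (13.9/863.88) ≈ -0.23.

-0.23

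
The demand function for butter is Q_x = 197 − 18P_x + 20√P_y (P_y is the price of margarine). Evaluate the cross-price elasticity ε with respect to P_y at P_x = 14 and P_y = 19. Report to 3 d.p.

1.355

At P_x = 14 and P_y = 19: Q_x = 32.178.
∂Q_x/∂P_y = 20/(2√P_y) = 20/(2√19) = 2.2942.
ε = (∂Q_x/∂P_y)(P_y/Q_x) = 2.2942 × (19/32.178) ≈ 1.355.
ε > 0: substitutes.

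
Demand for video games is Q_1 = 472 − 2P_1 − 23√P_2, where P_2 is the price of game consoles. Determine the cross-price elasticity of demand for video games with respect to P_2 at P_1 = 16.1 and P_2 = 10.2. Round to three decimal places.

-0.100

At P_1 = 16.1 and P_2 = 10.2: Q_1 = 366.344.
∂Q_1/∂P_2 = -23/(2√P_2) = -23/(2√10.2) = -3.6008.
ε = (∂Q_1/∂P_2)(P_2/Q_1) = -3.6008 × (10.2/366.344) ≈ -0.100.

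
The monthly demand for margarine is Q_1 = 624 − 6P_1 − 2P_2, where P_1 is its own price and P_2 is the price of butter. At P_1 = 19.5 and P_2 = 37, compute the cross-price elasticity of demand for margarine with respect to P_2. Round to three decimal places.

-0.171

At P_1 = 19.5 and P_2 = 37: Q_1 = 433.
∂Q_1/∂P_2 = -2.
ε = (∂Q_1/∂P_2)(P_2/Q_1) = -2 × (37/433) ≈ -0.171.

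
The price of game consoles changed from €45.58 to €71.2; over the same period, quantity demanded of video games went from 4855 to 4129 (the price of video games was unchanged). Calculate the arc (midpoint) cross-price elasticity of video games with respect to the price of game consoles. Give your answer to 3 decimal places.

ΔQ_A = 4129 − 4855 = -726; ΔP_B = 71.2 − 45.58 = 25.62.
Midpoints: Q̄_A = 4492.0, P̄_B = 58.39.
ε = (ΔQ_A/Q̄_A)/(ΔP_B/P̄_B) = (-726/4492.0)/(25.62/58.39) ≈ -0.368.

-0.368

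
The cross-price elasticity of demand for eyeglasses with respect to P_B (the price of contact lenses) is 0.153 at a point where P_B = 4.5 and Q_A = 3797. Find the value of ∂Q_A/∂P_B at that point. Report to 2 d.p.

129.10

ε = (∂Q_A/∂P_B)·(P_B/Q_A) ⇒ ∂Q_A/∂P_B = ε·Q_A/P_B = 0.153 × 3797/4.5 ≈ 129.10.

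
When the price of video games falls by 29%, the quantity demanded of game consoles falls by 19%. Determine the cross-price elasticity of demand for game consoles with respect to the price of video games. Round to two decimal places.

0.66

ε = (%ΔQ of game consoles) / (%ΔP of video games) = (-19%) / (-29%) ≈ 0.66.
Positive cross-price elasticity: substitutes.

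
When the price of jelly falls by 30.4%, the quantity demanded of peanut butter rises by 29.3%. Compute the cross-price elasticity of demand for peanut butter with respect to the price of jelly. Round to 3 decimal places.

ε = (%ΔQ of peanut butter) / (%ΔP of jelly) = (29.3%) / (-30.4%) ≈ -0.964.

-0.964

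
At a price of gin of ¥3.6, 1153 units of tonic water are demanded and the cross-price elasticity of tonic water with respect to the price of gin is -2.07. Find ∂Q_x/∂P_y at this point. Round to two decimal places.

ε = (∂Q_x/∂P_y)·(P_y/Q_x) ⇒ ∂Q_x/∂P_y = ε·Q_x/P_y = -2.07 × 1153/3.6 ≈ -662.98.

-662.98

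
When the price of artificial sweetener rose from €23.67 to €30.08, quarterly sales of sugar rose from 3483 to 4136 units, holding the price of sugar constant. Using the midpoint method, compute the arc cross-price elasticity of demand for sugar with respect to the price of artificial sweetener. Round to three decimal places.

0.719

ΔQ_A = 4136 − 3483 = 653; ΔP_B = 30.08 − 23.67 = 6.41.
Midpoints: Q̄_A = 3809.5, P̄_B = 26.88.
ε = (ΔQ_A/Q̄_A)/(ΔP_B/P̄_B) = (653/3809.5)/(6.41/26.88) ≈ 0.719.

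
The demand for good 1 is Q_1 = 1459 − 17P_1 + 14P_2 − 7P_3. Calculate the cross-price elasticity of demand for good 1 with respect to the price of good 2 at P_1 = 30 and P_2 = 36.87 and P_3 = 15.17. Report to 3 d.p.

0.380

At P_1 = 30 and P_2 = 36.87 and P_3 = 15.17: Q_1 = 1358.99.
∂Q_1/∂P_2 = 14.
ε = (∂Q_1/∂P_2)(P_2/Q_1) = 14 × (36.87/1358.99) ≈ 0.380.
Since ε > 0, good 1 and good 2 are substitutes.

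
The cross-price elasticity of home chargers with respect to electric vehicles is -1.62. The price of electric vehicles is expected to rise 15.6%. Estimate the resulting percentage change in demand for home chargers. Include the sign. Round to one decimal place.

-25.3%

%ΔQ ≈ ε × %ΔP of electric vehicles = -1.62 × (15.6%) = -25.3%.
Demand for home chargers falls by about 25.3%.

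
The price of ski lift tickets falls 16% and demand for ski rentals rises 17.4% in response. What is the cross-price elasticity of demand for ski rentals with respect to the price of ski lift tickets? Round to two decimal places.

-1.09

ε = (%ΔQ of ski rentals) / (%ΔP of ski lift tickets) = (17.4%) / (-16%) ≈ -1.09.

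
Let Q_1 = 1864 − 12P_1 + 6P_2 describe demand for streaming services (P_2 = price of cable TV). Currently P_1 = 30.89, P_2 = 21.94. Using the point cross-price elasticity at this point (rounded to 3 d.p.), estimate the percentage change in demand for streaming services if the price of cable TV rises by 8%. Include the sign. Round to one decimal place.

At P_1 = 30.89, P_2 = 21.94: Q_1 = 1624.96.
∂Q_1/∂P_2 = 6.
ε = (∂Q_1/∂P_2)(P_2/Q_1) = 6.0000 × 21.94/1624.96 ≈ 0.081.
%ΔQ_1 ≈ ε × %ΔP_2 = 0.081 × (8%) = 0.6%.

0.6%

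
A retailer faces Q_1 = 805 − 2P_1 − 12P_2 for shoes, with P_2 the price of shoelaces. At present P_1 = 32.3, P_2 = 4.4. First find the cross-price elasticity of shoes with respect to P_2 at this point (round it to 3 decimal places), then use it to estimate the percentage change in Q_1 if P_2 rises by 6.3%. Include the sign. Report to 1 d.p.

At P_1 = 32.3, P_2 = 4.4: Q_1 = 687.6.
∂Q_1/∂P_2 = -12.
ε = (∂Q_1/∂P_2)(P_2/Q_1) = -12.0000 × 4.4/687.6 ≈ -0.077.
%ΔQ_1 ≈ ε × %ΔP_2 = -0.077 × (6.3%) = -0.5%.

-0.5%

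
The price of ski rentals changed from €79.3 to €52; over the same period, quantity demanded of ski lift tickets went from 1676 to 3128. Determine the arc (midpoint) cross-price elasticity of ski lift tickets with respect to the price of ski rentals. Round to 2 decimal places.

-1.45

ΔQ_A = 3128 − 1676 = 1452; ΔP_B = 52 − 79.3 = -27.3.
Midpoints: Q̄_A = 2402.0, P̄_B = 65.65.
ε = (ΔQ_A/Q̄_A)/(ΔP_B/P̄_B) = (1452/2402.0)/(-27.3/65.65) ≈ -1.45.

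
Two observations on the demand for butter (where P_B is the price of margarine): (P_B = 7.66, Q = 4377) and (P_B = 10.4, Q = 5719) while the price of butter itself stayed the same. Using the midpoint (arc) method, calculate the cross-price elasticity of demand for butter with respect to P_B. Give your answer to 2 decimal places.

0.88

ΔQ_A = 5719 − 4377 = 1342; ΔP_B = 10.4 − 7.66 = 2.74.
Midpoints: Q̄_A = 5048.0, P̄_B = 9.03.
ε = (ΔQ_A/Q̄_A)/(ΔP_B/P̄_B) = (1342/5048.0)/(2.74/9.03) ≈ 0.88.
ε > 0: butter and margarine are substitutes.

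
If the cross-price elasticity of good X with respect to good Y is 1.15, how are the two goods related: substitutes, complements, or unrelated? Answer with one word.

substitutes

ε = 1.15 > 0, so a higher price of good Y raises demand for good X: substitutes.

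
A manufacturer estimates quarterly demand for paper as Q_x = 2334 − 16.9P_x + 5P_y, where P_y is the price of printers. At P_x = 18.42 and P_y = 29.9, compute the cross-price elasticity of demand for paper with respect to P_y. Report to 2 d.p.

0.07

At P_x = 18.42 and P_y = 29.9: Q_x = 2172.202.
∂Q_x/∂P_y = 5.
ε = (∂Q_x/∂P_y)(P_y/Q_x) = 5 × (29.9/2172.202) ≈ 0.07.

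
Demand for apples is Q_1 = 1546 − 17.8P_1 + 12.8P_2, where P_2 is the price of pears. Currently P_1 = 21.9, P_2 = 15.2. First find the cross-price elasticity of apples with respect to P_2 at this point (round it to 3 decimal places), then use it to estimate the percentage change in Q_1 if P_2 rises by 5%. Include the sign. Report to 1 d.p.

0.7%

At P_1 = 21.9, P_2 = 15.2: Q_1 = 1350.74.
∂Q_1/∂P_2 = 12.8.
ε = (∂Q_1/∂P_2)(P_2/Q_1) = 12.8000 × 15.2/1350.74 ≈ 0.144.
%ΔQ_1 ≈ ε × %ΔP_2 = 0.144 × (5%) = 0.7%.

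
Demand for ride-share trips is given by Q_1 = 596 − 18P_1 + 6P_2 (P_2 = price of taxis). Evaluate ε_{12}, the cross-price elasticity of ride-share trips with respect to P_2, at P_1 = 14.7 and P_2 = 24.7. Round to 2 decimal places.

At P_1 = 14.7 and P_2 = 24.7: Q_1 = 479.6.
∂Q_1/∂P_2 = 6.
ε = (∂Q_1/∂P_2)(P_2/Q_1) = 6 × (24.7/479.6) ≈ 0.31.
Since ε > 0, ride-share trips and taxis are substitutes.

0.31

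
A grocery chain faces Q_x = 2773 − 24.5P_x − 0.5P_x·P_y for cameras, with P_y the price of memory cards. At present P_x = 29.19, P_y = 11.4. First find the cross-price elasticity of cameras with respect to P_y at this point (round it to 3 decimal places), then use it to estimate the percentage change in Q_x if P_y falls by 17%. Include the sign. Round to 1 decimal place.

At P_x = 29.19, P_y = 11.4: Q_x = 1891.462.
∂Q_x/∂P_y = -0.5P_x = -14.5950.
ε = (∂Q_x/∂P_y)(P_y/Q_x) = -14.5950 × 11.4/1891.462 ≈ -0.088.
%ΔQ_x ≈ ε × %ΔP_y = -0.088 × (-17%) = 1.5%.

1.5%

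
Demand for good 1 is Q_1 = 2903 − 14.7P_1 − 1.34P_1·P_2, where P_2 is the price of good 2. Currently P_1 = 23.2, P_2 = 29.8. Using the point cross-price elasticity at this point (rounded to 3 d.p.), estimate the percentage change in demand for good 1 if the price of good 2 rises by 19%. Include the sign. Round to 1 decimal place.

At P_1 = 23.2, P_2 = 29.8: Q_1 = 1635.538.
∂Q_1/∂P_2 = -1.34P_1 = -31.0880.
ε = (∂Q_1/∂P_2)(P_2/Q_1) = -31.0880 × 29.8/1635.538 ≈ -0.566.
%ΔQ_1 ≈ ε × %ΔP_2 = -0.566 × (19%) = -10.8%.

-10.8%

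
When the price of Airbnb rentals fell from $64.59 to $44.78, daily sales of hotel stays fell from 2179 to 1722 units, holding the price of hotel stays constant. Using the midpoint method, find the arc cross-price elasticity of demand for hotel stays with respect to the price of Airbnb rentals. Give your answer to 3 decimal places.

0.647

ΔQ_A = 1722 − 2179 = -457; ΔP_B = 44.78 − 64.59 = -19.81.
Midpoints: Q̄_A = 1950.5, P̄_B = 54.69.
ε = (ΔQ_A/Q̄_A)/(ΔP_B/P̄_B) = (-457/1950.5)/(-19.81/54.69) ≈ 0.647.
ε > 0: hotel stays and Airbnb rentals are substitutes.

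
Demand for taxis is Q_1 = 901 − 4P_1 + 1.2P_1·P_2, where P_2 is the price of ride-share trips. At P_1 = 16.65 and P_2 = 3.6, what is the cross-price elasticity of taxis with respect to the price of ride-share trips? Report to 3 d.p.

0.079

At P_1 = 16.65 and P_2 = 3.6: Q_1 = 906.328.
∂Q_1/∂P_2 = 1.2P_1 = 1.2(16.65) = 19.9800.
ε = (∂Q_1/∂P_2)(P_2/Q_1) = 19.9800 × (3.6/906.328) ≈ 0.079.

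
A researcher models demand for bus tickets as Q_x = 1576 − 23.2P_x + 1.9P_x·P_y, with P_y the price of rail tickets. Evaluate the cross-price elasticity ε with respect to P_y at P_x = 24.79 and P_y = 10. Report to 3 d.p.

At P_x = 24.79 and P_y = 10: Q_x = 1471.882.
∂Q_x/∂P_y = 1.9P_x = 1.9(24.79) = 47.1010.
ε = (∂Q_x/∂P_y)(P_y/Q_x) = 47.1010 × (10/1471.882) ≈ 0.320.
ε > 0: substitutes.

0.320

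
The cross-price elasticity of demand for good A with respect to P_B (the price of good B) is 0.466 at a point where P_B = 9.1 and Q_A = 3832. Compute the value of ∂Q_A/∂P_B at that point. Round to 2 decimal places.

ε = (∂Q_A/∂P_B)·(P_B/Q_A) ⇒ ∂Q_A/∂P_B = ε·Q_A/P_B = 0.466 × 3832/9.1 ≈ 196.23.

196.23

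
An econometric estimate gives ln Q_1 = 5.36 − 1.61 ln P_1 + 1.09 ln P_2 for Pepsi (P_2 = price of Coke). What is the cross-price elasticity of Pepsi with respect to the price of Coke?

1.09

In a log-linear (constant-elasticity) demand function, the coefficient on ln P_2 is the cross-price elasticity.
ε = 1.09. Positive, so Pepsi and Coke are substitutes.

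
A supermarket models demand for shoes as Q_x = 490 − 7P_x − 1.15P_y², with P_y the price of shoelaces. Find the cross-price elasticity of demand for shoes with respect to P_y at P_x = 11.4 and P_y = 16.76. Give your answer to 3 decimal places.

At P_x = 11.4 and P_y = 16.76: Q_x = 87.168.
∂Q_x/∂P_y = -2.3P_y = -2.3(16.76) = -38.5480.
ε = (∂Q_x/∂P_y)(P_y/Q_x) = -38.5480 × (16.76/87.168) ≈ -7.412.
ε < 0: complements.

-7.412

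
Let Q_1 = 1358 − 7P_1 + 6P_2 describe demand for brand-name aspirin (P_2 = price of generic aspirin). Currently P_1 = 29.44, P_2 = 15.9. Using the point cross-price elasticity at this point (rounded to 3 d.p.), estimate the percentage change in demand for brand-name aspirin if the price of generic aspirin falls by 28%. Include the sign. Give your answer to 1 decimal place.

At P_1 = 29.44, P_2 = 15.9: Q_1 = 1247.32.
∂Q_1/∂P_2 = 6.
ε = (∂Q_1/∂P_2)(P_2/Q_1) = 6.0000 × 15.9/1247.32 ≈ 0.076.
%ΔQ_1 ≈ ε × %ΔP_2 = 0.076 × (-28%) = -2.1%.

-2.1%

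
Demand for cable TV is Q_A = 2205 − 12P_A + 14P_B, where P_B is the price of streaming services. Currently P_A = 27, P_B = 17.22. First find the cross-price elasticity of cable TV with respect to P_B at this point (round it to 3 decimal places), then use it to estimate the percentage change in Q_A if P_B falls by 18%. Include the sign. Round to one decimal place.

-2.1%

At P_A = 27, P_B = 17.22: Q_A = 2122.08.
∂Q_A/∂P_B = 14.
ε = (∂Q_A/∂P_B)(P_B/Q_A) = 14.0000 × 17.22/2122.08 ≈ 0.114.
%ΔQ_A ≈ ε × %ΔP_B = 0.114 × (-18%) = -2.1%.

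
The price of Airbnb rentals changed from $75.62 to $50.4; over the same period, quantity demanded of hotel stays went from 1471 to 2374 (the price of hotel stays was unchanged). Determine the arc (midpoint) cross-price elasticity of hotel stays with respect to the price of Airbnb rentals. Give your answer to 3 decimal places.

ΔQ_A = 2374 − 1471 = 903; ΔP_B = 50.4 − 75.62 = -25.22.
Midpoints: Q̄_A = 1922.5, P̄_B = 63.01.
ε = (ΔQ_A/Q̄_A)/(ΔP_B/P̄_B) = (903/1922.5)/(-25.22/63.01) ≈ -1.174.
ε < 0: hotel stays and Airbnb rentals are complements.

-1.174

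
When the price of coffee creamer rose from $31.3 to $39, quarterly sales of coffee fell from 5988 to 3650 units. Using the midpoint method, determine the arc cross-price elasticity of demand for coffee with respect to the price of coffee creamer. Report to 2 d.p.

ΔQ_A = 3650 − 5988 = -2338; ΔP_B = 39 − 31.3 = 7.7.
Midpoints: Q̄_A = 4819.0, P̄_B = 35.15.
ε = (ΔQ_A/Q̄_A)/(ΔP_B/P̄_B) = (-2338/4819.0)/(7.7/35.15) ≈ -2.21.
ε < 0: coffee and coffee creamer are complements.

-2.21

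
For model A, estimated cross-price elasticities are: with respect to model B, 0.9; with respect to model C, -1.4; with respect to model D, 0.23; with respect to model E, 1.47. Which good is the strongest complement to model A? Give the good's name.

model C

Complements have ε < 0. The most negative value is -1.4 (model C).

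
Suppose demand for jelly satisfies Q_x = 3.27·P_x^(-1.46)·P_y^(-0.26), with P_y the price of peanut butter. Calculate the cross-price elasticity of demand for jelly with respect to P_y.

In a log-linear (constant-elasticity) demand function, the coefficient on the exponent of P_y is the cross-price elasticity.
ε = -0.26. Negative, so jelly and peanut butter are complements.

-0.26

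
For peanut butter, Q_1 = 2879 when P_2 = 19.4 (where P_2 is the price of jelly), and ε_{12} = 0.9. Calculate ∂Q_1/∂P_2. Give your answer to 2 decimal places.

ε = (∂Q_1/∂P_2)·(P_2/Q_1) ⇒ ∂Q_1/∂P_2 = ε·Q_1/P_2 = 0.9 × 2879/19.4 ≈ 133.56.

133.56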